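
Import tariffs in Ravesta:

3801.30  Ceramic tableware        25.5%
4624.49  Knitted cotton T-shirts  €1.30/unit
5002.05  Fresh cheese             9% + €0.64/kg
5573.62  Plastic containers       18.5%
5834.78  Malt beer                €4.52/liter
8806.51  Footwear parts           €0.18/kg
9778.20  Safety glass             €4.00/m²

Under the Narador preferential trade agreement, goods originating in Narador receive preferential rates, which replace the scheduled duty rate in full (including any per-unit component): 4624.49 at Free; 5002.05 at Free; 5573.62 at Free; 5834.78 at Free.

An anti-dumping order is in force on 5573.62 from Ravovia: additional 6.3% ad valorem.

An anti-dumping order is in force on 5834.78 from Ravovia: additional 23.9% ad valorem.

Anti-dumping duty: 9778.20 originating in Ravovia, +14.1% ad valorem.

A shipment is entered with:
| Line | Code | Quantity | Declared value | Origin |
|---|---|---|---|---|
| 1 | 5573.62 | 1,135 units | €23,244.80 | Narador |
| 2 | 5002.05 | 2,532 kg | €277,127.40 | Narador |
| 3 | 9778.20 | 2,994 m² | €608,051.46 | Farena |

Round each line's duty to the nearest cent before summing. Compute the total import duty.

€11,976.00

Line 1 (5573.62, Narador, 1,135 units, €23,244.80):
Base rate for 5573.62 is 18.5%.
Origin Narador qualifies under the Ravesta–Narador agreement and 5573.62 is covered: preferential rate Free applies instead.
The additional-duty order on 5573.62 targets Ravovia, not Narador; it does not apply.
Duty = €23,244.80 × 0% = €0.00.
Line 2 (5002.05, Narador, 2,532 kg, €277,127.40):
Base rate for 5002.05 is 9% + €0.64/kg.
Origin Narador qualifies under the Ravesta–Narador agreement and 5002.05 is covered: preferential rate Free applies instead.
Duty = €277,127.40 × 0% = €0.00.
Line 3 (9778.20, Farena, 2,994 m², €608,051.46):
Base rate for 9778.20 is €4.00/m².
The additional-duty order on 9778.20 targets Ravovia, not Farena; it does not apply.
Duty = 2,994 × €4.00 = €11,976.00.
Total = €0.00 + €0.00 + €11,976.00 = €11,976.00.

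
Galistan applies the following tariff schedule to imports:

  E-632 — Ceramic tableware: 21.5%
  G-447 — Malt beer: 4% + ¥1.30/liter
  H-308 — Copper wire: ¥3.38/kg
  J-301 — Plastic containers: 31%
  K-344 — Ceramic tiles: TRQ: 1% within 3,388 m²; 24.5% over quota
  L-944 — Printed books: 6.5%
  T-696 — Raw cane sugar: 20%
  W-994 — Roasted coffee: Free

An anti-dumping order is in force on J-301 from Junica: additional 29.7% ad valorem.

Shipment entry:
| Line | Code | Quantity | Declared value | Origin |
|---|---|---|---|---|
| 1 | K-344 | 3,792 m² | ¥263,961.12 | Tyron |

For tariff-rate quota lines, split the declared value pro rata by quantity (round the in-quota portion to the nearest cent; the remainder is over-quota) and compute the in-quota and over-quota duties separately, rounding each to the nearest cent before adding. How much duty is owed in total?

¥9,248.39

Line 1 (K-344, Tyron, 3,792 m², ¥263,961.12):
Code K-344 is under a tariff-rate quota (threshold 3,388 m²). In-quota: 3,388 m² at 1%; over-quota: 404 m² at 24.5%.
Pro-rata value split: in-quota = ¥263,961.12 × 3,388/3,792 = ¥235,838.68; over-quota = ¥263,961.12 − ¥235,838.68 = ¥28,122.44.
In-quota duty = ¥235,838.68 × 1% = ¥2,358.39. Over-quota duty = ¥28,122.44 × 24.5% = ¥6,890.00.
Line duty = ¥2,358.39 + ¥6,890.00 = ¥9,248.39.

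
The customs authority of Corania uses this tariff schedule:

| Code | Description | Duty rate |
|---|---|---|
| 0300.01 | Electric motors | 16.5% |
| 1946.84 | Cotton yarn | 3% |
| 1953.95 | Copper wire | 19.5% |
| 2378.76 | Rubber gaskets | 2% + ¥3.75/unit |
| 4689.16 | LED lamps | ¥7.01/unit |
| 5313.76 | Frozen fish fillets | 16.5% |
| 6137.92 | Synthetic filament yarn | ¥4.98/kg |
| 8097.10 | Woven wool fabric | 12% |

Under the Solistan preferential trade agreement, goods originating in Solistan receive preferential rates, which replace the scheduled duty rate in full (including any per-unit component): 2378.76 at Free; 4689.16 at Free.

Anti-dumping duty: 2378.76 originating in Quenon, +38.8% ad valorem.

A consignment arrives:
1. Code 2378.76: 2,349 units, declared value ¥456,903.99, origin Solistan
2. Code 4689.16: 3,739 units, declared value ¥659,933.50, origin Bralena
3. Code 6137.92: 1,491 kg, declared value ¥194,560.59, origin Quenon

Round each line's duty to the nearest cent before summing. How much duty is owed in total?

Line 1 (2378.76, Solistan, 2,349 units, ¥456,903.99):
Base rate for 2378.76 is 2% + ¥3.75/unit.
Origin Solistan qualifies under the Corania–Solistan agreement and 2378.76 is covered: preferential rate Free applies instead.
The additional-duty order on 2378.76 targets Quenon, not Solistan; it does not apply.
Duty = ¥456,903.99 × 0% = ¥0.00.
Line 2 (4689.16, Bralena, 3,739 units, ¥659,933.50):
Base rate for 4689.16 is ¥7.01/unit.
4689.16 has an FTA preferential rate, but origin Bralena is not Solistan; base rate stands.
Duty = 3,739 × ¥7.01 = ¥26,210.39.
Line 3 (6137.92, Quenon, 1,491 kg, ¥194,560.59):
Base rate for 6137.92 is ¥4.98/kg.
Duty = 1,491 × ¥4.98 = ¥7,425.18.
Total = ¥0.00 + ¥26,210.39 + ¥7,425.18 = ¥33,635.57.

¥33,635.57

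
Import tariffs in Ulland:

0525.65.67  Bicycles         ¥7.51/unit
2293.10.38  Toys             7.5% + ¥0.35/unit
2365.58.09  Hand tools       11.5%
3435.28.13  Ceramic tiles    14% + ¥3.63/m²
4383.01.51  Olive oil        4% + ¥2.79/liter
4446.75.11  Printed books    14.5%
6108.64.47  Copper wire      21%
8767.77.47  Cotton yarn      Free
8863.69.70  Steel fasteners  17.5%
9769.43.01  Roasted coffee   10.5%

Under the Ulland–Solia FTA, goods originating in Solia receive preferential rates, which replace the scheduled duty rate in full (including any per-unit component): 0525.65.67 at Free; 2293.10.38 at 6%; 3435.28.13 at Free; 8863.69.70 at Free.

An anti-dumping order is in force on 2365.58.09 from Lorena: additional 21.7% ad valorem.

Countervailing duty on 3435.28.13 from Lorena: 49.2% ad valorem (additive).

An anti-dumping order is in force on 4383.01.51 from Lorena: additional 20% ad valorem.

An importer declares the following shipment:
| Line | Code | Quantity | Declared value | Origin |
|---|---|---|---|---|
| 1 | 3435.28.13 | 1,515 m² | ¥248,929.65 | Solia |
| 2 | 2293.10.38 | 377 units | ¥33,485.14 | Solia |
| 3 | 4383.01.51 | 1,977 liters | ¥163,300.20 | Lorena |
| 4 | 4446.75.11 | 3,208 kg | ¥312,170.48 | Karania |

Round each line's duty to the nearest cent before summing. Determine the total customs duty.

¥91,981.71

Line 1 (3435.28.13, Solia, 1,515 m², ¥248,929.65):
Base rate for 3435.28.13 is 14% + ¥3.63/m².
Origin Solia qualifies under the Ulland–Solia agreement and 3435.28.13 is covered: preferential rate Free applies instead.
The additional-duty order on 3435.28.13 targets Lorena, not Solia; it does not apply.
Duty = ¥248,929.65 × 0% = ¥0.00.
Line 2 (2293.10.38, Solia, 377 units, ¥33,485.14):
Base rate for 2293.10.38 is 7.5% + ¥0.35/unit.
Origin Solia qualifies under the Ulland–Solia agreement and 2293.10.38 is covered: preferential rate 6% applies instead.
Duty = ¥33,485.14 × 6% = ¥2,009.11.
Line 3 (4383.01.51, Lorena, 1,977 liters, ¥163,300.20):
Base rate for 4383.01.51 is 4% + ¥2.79/liter.
Additional duty on 4383.01.51 from Lorena: +20%. Applied ad valorem rate: 4% + 20% = 24%.
Duty = ¥163,300.20 × 24% + 1,977 × ¥2.79 = ¥44,707.88.
Line 4 (4446.75.11, Karania, 3,208 kg, ¥312,170.48):
Base rate for 4446.75.11 is 14.5%.
Duty = ¥312,170.48 × 14.5% = ¥45,264.72.
Total = ¥0.00 + ¥2,009.11 + ¥44,707.88 + ¥45,264.72 = ¥91,981.71.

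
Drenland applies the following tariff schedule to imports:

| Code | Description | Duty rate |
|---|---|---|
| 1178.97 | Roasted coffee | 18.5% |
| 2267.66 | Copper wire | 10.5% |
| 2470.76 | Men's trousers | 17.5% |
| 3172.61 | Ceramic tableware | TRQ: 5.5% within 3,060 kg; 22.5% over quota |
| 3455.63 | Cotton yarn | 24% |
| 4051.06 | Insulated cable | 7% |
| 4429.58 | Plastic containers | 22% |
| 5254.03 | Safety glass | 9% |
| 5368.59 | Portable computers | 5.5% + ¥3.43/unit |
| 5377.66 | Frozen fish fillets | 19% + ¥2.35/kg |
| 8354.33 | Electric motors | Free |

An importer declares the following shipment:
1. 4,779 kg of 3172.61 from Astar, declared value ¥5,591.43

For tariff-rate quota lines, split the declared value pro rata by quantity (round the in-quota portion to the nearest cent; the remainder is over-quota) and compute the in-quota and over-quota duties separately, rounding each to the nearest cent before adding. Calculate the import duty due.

Line 1 (3172.61, Astar, 4,779 kg, ¥5,591.43):
Code 3172.61 is under a tariff-rate quota (threshold 3,060 kg). In-quota: 3,060 kg at 5.5%; over-quota: 1,719 kg at 22.5%.
Pro-rata value split: in-quota = ¥5,591.43 × 3,060/4,779 = ¥3,580.20; over-quota = ¥5,591.43 − ¥3,580.20 = ¥2,011.23.
In-quota duty = ¥3,580.20 × 5.5% = ¥196.91. Over-quota duty = ¥2,011.23 × 22.5% = ¥452.53.
Line duty = ¥196.91 + ¥452.53 = ¥649.44.

¥649.44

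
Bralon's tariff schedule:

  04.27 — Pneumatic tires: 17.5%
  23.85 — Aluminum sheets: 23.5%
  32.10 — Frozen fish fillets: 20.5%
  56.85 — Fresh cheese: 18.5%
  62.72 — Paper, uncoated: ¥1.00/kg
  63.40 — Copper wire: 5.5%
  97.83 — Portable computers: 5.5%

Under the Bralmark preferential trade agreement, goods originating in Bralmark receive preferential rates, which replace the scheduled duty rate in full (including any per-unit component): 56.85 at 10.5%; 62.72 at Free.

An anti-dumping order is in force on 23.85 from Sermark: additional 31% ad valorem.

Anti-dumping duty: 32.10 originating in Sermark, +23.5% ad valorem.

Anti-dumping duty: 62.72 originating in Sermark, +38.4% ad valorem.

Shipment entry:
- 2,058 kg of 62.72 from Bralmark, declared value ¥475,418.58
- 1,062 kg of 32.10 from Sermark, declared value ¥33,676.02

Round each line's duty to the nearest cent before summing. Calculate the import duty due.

¥14,817.45

Line 1 (62.72, Bralmark, 2,058 kg, ¥475,418.58):
Base rate for 62.72 is ¥1.00/kg.
Origin Bralmark qualifies under the Bralon–Bralmark agreement and 62.72 is covered: preferential rate Free applies instead.
The additional-duty order on 62.72 targets Sermark, not Bralmark; it does not apply.
Duty = ¥475,418.58 × 0% = ¥0.00.
Line 2 (32.10, Sermark, 1,062 kg, ¥33,676.02):
Base rate for 32.10 is 20.5%.
Additional duty on 32.10 from Sermark: +23.5%. Applied ad valorem rate: 20.5% + 23.5% = 44%.
Duty = ¥33,676.02 × 44% = ¥14,817.45.
Total = ¥0.00 + ¥14,817.45 = ¥14,817.45.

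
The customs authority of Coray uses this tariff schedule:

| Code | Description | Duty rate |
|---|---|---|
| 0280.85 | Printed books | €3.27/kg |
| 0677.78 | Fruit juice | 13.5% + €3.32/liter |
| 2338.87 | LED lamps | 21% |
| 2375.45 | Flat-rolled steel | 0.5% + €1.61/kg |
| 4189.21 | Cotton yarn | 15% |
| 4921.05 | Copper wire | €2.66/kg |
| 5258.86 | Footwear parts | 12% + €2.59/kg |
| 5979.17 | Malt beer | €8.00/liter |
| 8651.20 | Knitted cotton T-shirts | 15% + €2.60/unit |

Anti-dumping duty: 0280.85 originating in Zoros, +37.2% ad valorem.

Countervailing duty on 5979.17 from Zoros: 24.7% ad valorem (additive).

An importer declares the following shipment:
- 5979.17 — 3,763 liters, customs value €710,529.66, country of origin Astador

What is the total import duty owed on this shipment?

Line 1 (5979.17, Astador, 3,763 liters, €710,529.66):
Base rate for 5979.17 is €8.00/liter.
The additional-duty order on 5979.17 targets Zoros, not Astador; it does not apply.
Duty = 3,763 × €8.00 = €30,104.00.

€30,104.00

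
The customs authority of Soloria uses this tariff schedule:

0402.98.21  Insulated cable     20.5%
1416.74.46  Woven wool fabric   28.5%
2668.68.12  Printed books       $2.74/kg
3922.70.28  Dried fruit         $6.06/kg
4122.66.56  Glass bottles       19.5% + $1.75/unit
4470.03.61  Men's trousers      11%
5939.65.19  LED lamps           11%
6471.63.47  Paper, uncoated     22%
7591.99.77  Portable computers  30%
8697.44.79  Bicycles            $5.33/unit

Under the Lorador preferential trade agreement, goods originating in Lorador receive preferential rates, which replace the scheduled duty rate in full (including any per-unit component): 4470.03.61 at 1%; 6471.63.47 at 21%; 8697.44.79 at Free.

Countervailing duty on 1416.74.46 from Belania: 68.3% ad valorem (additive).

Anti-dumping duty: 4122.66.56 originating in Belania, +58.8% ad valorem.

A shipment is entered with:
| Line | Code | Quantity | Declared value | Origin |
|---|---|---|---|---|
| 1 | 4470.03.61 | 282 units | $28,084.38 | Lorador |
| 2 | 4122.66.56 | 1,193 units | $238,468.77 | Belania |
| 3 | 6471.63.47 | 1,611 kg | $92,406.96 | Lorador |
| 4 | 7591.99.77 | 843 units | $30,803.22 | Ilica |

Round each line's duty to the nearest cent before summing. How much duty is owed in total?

$217,736.07

Line 1 (4470.03.61, Lorador, 282 units, $28,084.38):
Base rate for 4470.03.61 is 11%.
Origin Lorador qualifies under the Soloria–Lorador agreement and 4470.03.61 is covered: preferential rate 1% applies instead.
Duty = $28,084.38 × 1% = $280.84.
Line 2 (4122.66.56, Belania, 1,193 units, $238,468.77):
Base rate for 4122.66.56 is 19.5% + $1.75/unit.
Additional duty on 4122.66.56 from Belania: +58.8%. Applied ad valorem rate: 19.5% + 58.8% = 78.3%.
Duty = $238,468.77 × 78.3% + 1,193 × $1.75 = $188,808.80.
Line 3 (6471.63.47, Lorador, 1,611 kg, $92,406.96):
Base rate for 6471.63.47 is 22%.
Origin Lorador qualifies under the Soloria–Lorador agreement and 6471.63.47 is covered: preferential rate 21% applies instead.
Duty = $92,406.96 × 21% = $19,405.46.
Line 4 (7591.99.77, Ilica, 843 units, $30,803.22):
Base rate for 7591.99.77 is 30%.
Duty = $30,803.22 × 30% = $9,240.97.
Total = $280.84 + $188,808.80 + $19,405.46 + $9,240.97 = $217,736.07.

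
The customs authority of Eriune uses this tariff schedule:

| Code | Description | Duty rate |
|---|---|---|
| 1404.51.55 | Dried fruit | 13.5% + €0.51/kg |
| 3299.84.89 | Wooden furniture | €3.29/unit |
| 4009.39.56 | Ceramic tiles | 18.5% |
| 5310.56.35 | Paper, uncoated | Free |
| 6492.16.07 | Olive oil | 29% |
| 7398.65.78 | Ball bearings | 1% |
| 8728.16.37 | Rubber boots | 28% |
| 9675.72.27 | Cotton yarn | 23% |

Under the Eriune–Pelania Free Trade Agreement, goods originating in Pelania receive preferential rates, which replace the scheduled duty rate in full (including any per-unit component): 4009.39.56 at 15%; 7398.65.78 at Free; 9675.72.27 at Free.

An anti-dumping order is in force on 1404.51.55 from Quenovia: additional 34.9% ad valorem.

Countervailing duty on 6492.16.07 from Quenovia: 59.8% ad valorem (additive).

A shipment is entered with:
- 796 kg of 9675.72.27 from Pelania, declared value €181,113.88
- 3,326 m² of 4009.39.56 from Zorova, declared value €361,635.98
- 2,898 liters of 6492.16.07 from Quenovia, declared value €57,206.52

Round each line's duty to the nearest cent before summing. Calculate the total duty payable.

€117,702.05

Line 1 (9675.72.27, Pelania, 796 kg, €181,113.88):
Base rate for 9675.72.27 is 23%.
Origin Pelania qualifies under the Eriune–Pelania agreement and 9675.72.27 is covered: preferential rate Free applies instead.
Duty = €181,113.88 × 0% = €0.00.
Line 2 (4009.39.56, Zorova, 3,326 m², €361,635.98):
Base rate for 4009.39.56 is 18.5%.
4009.39.56 has an FTA preferential rate, but origin Zorova is not Pelania; base rate stands.
Duty = €361,635.98 × 18.5% = €66,902.66.
Line 3 (6492.16.07, Quenovia, 2,898 liters, €57,206.52):
Base rate for 6492.16.07 is 29%.
Additional duty on 6492.16.07 from Quenovia: +59.8%. Applied ad valorem rate: 29% + 59.8% = 88.8%.
Duty = €57,206.52 × 88.8% = €50,799.39.
Total = €0.00 + €66,902.66 + €50,799.39 = €117,702.05.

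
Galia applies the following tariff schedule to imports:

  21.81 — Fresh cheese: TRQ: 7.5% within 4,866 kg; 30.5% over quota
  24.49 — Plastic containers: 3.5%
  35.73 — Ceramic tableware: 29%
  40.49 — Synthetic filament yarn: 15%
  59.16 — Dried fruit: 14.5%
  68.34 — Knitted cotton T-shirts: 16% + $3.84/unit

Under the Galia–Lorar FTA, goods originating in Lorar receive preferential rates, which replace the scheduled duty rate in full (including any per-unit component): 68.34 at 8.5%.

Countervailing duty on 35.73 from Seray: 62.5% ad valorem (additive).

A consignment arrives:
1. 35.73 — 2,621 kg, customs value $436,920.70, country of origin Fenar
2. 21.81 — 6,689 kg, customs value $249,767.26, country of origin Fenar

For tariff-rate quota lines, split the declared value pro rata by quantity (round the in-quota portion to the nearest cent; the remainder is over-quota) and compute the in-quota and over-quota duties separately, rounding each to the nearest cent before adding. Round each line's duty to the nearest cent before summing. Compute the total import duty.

Line 1 (35.73, Fenar, 2,621 kg, $436,920.70):
Base rate for 35.73 is 29%.
The additional-duty order on 35.73 targets Seray, not Fenar; it does not apply.
Duty = $436,920.70 × 29% = $126,707.00.
Line 2 (21.81, Fenar, 6,689 kg, $249,767.26):
Code 21.81 is under a tariff-rate quota (threshold 4,866 kg). In-quota: 4,866 kg at 7.5%; over-quota: 1,823 kg at 30.5%.
Pro-rata value split: in-quota = $249,767.26 × 4,866/6,689 = $181,696.44; over-quota = $249,767.26 − $181,696.44 = $68,070.82.
In-quota duty = $181,696.44 × 7.5% = $13,627.23. Over-quota duty = $68,070.82 × 30.5% = $20,761.60.
Line duty = $13,627.23 + $20,761.60 = $34,388.83.
Total = $126,707.00 + $34,388.83 = $161,095.83.

$161,095.83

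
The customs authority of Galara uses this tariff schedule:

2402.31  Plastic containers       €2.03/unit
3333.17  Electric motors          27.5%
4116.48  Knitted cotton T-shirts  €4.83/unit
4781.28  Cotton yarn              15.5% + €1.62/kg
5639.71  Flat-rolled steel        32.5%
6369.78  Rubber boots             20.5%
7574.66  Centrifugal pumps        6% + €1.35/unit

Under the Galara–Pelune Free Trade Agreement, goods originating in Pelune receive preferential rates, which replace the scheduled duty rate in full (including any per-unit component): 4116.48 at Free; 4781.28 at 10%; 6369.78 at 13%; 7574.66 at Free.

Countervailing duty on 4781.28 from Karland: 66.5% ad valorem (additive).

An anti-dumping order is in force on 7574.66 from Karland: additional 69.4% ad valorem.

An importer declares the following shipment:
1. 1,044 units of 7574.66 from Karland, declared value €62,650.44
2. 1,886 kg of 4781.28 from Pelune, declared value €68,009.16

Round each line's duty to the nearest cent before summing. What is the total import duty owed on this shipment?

€55,448.75

Line 1 (7574.66, Karland, 1,044 units, €62,650.44):
Base rate for 7574.66 is 6% + €1.35/unit.
7574.66 has an FTA preferential rate, but origin Karland is not Pelune; base rate stands.
Additional duty on 7574.66 from Karland: +69.4%. Applied ad valorem rate: 6% + 69.4% = 75.4%.
Duty = €62,650.44 × 75.4% + 1,044 × €1.35 = €48,647.83.
Line 2 (4781.28, Pelune, 1,886 kg, €68,009.16):
Base rate for 4781.28 is 15.5% + €1.62/kg.
Origin Pelune qualifies under the Galara–Pelune agreement and 4781.28 is covered: preferential rate 10% applies instead.
The additional-duty order on 4781.28 targets Karland, not Pelune; it does not apply.
Duty = €68,009.16 × 10% = €6,800.92.
Total = €48,647.83 + €6,800.92 = €55,448.75.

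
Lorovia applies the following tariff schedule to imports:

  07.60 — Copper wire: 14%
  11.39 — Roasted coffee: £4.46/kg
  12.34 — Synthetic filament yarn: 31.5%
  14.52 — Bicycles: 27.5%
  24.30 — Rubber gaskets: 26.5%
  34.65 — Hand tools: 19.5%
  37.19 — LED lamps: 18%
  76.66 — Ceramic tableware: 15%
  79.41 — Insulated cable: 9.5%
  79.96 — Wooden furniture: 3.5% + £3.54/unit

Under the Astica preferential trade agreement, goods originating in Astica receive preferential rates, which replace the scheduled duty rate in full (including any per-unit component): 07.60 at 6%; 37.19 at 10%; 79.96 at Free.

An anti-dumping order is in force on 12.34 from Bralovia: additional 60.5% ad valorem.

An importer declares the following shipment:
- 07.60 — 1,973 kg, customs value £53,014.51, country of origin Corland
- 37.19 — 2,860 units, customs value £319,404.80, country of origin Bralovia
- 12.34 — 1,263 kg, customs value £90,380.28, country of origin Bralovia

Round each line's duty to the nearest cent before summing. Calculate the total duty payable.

£148,064.75

Line 1 (07.60, Corland, 1,973 kg, £53,014.51):
Base rate for 07.60 is 14%.
07.60 has an FTA preferential rate, but origin Corland is not Astica; base rate stands.
Duty = £53,014.51 × 14% = £7,422.03.
Line 2 (37.19, Bralovia, 2,860 units, £319,404.80):
Base rate for 37.19 is 18%.
37.19 has an FTA preferential rate, but origin Bralovia is not Astica; base rate stands.
Duty = £319,404.80 × 18% = £57,492.86.
Line 3 (12.34, Bralovia, 1,263 kg, £90,380.28):
Base rate for 12.34 is 31.5%.
Additional duty on 12.34 from Bralovia: +60.5%. Applied ad valorem rate: 31.5% + 60.5% = 92%.
Duty = £90,380.28 × 92% = £83,149.86.
Total = £7,422.03 + £57,492.86 + £83,149.86 = £148,064.75.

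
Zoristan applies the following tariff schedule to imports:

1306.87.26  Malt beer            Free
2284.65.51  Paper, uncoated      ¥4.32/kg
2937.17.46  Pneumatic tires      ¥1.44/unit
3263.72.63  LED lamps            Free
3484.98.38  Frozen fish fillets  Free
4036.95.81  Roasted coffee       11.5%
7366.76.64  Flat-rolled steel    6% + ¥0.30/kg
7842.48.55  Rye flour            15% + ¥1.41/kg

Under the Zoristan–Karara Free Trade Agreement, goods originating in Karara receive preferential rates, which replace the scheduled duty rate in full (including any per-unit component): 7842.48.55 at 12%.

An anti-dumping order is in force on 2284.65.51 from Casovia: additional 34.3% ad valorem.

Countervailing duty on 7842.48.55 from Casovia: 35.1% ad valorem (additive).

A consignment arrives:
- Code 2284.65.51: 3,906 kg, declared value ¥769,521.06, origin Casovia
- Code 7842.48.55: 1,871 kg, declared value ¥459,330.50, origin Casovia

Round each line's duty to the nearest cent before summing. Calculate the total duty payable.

Line 1 (2284.65.51, Casovia, 3,906 kg, ¥769,521.06):
Base rate for 2284.65.51 is ¥4.32/kg.
Additional duty on 2284.65.51 from Casovia: +34.3% ad valorem. Applied ad valorem rate = 34.3%.
Duty = ¥769,521.06 × 34.3% + 3,906 × ¥4.32 = ¥280,819.64.
Line 2 (7842.48.55, Casovia, 1,871 kg, ¥459,330.50):
Base rate for 7842.48.55 is 15% + ¥1.41/kg.
7842.48.55 has an FTA preferential rate, but origin Casovia is not Karara; base rate stands.
Additional duty on 7842.48.55 from Casovia: +35.1%. Applied ad valorem rate: 15% + 35.1% = 50.1%.
Duty = ¥459,330.50 × 50.1% + 1,871 × ¥1.41 = ¥232,762.69.
Total = ¥280,819.64 + ¥232,762.69 = ¥513,582.33.

¥513,582.33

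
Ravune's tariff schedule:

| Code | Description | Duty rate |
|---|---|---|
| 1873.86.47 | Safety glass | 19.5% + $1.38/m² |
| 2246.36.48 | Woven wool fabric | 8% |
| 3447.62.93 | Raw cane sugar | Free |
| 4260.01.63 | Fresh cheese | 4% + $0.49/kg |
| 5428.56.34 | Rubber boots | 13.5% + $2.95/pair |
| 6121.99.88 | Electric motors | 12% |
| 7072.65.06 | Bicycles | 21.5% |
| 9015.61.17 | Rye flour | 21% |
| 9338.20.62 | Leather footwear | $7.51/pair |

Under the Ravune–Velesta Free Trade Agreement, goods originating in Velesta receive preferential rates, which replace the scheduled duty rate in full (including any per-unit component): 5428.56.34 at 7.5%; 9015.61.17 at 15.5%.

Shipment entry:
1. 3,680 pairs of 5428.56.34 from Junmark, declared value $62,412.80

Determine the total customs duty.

Line 1 (5428.56.34, Junmark, 3,680 pairs, $62,412.80):
Base rate for 5428.56.34 is 13.5% + $2.95/pair.
5428.56.34 has an FTA preferential rate, but origin Junmark is not Velesta; base rate stands.
Duty = $62,412.80 × 13.5% + 3,680 × $2.95 = $19,281.73.

$19,281.73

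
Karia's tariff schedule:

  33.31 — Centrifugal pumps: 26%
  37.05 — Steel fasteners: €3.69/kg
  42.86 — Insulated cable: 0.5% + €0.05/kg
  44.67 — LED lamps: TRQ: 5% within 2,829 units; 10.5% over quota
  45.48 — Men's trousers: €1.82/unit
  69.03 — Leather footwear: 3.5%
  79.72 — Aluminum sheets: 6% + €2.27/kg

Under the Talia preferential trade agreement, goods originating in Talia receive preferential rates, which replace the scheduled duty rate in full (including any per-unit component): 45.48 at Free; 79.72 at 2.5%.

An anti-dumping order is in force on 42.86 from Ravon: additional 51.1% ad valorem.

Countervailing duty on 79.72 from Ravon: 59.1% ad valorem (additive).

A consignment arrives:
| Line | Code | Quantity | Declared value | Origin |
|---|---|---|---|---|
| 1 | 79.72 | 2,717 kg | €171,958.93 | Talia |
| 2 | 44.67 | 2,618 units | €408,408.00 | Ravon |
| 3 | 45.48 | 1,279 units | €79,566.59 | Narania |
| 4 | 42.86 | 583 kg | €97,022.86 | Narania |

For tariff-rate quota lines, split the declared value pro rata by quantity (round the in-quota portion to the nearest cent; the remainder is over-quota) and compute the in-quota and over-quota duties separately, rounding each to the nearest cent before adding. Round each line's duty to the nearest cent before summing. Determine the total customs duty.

Line 1 (79.72, Talia, 2,717 kg, €171,958.93):
Base rate for 79.72 is 6% + €2.27/kg.
Origin Talia qualifies under the Karia–Talia agreement and 79.72 is covered: preferential rate 2.5% applies instead.
The additional-duty order on 79.72 targets Ravon, not Talia; it does not apply.
Duty = €171,958.93 × 2.5% = €4,298.97.
Line 2 (44.67, Ravon, 2,618 units, €408,408.00):
Code 44.67 is under a tariff-rate quota (threshold 2,829 units). Quantity 2,618 units is within the quota, so the in-quota rate 5% applies to the full value.
Duty = €408,408.00 × 5% = €20,420.40.
Line 3 (45.48, Narania, 1,279 units, €79,566.59):
Base rate for 45.48 is €1.82/unit.
45.48 has an FTA preferential rate, but origin Narania is not Talia; base rate stands.
Duty = 1,279 × €1.82 = €2,327.78.
Line 4 (42.86, Narania, 583 kg, €97,022.86):
Base rate for 42.86 is 0.5% + €0.05/kg.
The additional-duty order on 42.86 targets Ravon, not Narania; it does not apply.
Duty = €97,022.86 × 0.5% + 583 × €0.05 = €514.26.
Total = €4,298.97 + €20,420.40 + €2,327.78 + €514.26 = €27,561.41.

€27,561.41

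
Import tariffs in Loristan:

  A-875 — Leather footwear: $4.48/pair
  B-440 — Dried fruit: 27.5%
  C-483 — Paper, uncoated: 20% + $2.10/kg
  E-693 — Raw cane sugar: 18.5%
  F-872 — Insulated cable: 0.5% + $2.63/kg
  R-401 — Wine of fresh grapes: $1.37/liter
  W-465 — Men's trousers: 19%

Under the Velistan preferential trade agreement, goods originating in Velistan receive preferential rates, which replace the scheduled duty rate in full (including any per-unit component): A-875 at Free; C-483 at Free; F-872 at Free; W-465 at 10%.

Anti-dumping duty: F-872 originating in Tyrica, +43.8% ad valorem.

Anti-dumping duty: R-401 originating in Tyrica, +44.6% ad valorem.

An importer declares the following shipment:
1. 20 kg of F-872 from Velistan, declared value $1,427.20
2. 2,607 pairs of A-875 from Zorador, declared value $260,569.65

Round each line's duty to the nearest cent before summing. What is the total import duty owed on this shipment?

Line 1 (F-872, Velistan, 20 kg, $1,427.20):
Base rate for F-872 is 0.5% + $2.63/kg.
Origin Velistan qualifies under the Loristan–Velistan agreement and F-872 is covered: preferential rate Free applies instead.
The additional-duty order on F-872 targets Tyrica, not Velistan; it does not apply.
Duty = $1,427.20 × 0% = $0.00.
Line 2 (A-875, Zorador, 2,607 pairs, $260,569.65):
Base rate for A-875 is $4.48/pair.
A-875 has an FTA preferential rate, but origin Zorador is not Velistan; base rate stands.
Duty = 2,607 × $4.48 = $11,679.36.
Total = $0.00 + $11,679.36 = $11,679.36.

$11,679.36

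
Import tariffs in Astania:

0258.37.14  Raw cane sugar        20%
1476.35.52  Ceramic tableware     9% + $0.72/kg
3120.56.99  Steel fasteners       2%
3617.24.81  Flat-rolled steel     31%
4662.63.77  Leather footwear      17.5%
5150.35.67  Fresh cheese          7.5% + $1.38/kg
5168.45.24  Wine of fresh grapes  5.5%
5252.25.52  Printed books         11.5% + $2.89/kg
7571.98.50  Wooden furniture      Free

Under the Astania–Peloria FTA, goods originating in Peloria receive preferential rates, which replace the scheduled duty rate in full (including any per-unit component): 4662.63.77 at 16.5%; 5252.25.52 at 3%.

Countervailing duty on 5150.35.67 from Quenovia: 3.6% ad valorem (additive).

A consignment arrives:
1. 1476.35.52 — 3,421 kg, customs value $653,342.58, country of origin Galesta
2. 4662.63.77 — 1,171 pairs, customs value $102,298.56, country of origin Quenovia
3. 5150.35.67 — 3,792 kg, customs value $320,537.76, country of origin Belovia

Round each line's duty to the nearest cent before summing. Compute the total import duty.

Line 1 (1476.35.52, Galesta, 3,421 kg, $653,342.58):
Base rate for 1476.35.52 is 9% + $0.72/kg.
Duty = $653,342.58 × 9% + 3,421 × $0.72 = $61,263.95.
Line 2 (4662.63.77, Quenovia, 1,171 pairs, $102,298.56):
Base rate for 4662.63.77 is 17.5%.
4662.63.77 has an FTA preferential rate, but origin Quenovia is not Peloria; base rate stands.
Duty = $102,298.56 × 17.5% = $17,902.25.
Line 3 (5150.35.67, Belovia, 3,792 kg, $320,537.76):
Base rate for 5150.35.67 is 7.5% + $1.38/kg.
The additional-duty order on 5150.35.67 targets Quenovia, not Belovia; it does not apply.
Duty = $320,537.76 × 7.5% + 3,792 × $1.38 = $29,273.29.
Total = $61,263.95 + $17,902.25 + $29,273.29 = $108,439.49.

$108,439.49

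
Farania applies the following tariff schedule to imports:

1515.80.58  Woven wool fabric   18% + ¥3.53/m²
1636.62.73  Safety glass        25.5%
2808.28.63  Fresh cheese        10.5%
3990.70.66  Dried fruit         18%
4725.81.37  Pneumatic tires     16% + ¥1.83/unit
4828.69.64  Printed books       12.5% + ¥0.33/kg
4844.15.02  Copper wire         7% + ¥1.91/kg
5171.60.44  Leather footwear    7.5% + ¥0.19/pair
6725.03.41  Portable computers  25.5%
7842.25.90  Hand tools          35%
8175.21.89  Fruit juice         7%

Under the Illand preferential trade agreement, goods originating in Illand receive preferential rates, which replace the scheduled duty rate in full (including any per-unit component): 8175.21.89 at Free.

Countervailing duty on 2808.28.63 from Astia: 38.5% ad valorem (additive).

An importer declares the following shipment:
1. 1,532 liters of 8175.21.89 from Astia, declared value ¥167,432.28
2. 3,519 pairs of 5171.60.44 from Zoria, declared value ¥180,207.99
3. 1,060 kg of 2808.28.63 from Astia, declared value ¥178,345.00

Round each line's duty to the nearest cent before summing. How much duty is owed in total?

¥113,293.52

Line 1 (8175.21.89, Astia, 1,532 liters, ¥167,432.28):
Base rate for 8175.21.89 is 7%.
8175.21.89 has an FTA preferential rate, but origin Astia is not Illand; base rate stands.
Duty = ¥167,432.28 × 7% = ¥11,720.26.
Line 2 (5171.60.44, Zoria, 3,519 pairs, ¥180,207.99):
Base rate for 5171.60.44 is 7.5% + ¥0.19/pair.
Duty = ¥180,207.99 × 7.5% + 3,519 × ¥0.19 = ¥14,184.21.
Line 3 (2808.28.63, Astia, 1,060 kg, ¥178,345.00):
Base rate for 2808.28.63 is 10.5%.
Additional duty on 2808.28.63 from Astia: +38.5%. Applied ad valorem rate: 10.5% + 38.5% = 49%.
Duty = ¥178,345.00 × 49% = ¥87,389.05.
Total = ¥11,720.26 + ¥14,184.21 + ¥87,389.05 = ¥113,293.52.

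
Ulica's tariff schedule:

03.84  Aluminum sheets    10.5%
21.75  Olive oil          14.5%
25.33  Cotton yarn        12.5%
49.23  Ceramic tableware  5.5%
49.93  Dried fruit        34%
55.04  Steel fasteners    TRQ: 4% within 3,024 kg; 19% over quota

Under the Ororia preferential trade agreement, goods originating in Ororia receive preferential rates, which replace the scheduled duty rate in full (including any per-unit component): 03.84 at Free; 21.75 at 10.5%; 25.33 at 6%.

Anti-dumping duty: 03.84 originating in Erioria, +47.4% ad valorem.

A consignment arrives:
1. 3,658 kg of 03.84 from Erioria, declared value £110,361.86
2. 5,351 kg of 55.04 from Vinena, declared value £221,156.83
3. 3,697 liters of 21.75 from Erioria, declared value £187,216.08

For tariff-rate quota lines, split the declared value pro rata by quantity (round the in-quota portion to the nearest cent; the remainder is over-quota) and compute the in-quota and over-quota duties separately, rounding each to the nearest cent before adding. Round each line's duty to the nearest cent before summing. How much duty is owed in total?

£114,318.36

Line 1 (03.84, Erioria, 3,658 kg, £110,361.86):
Base rate for 03.84 is 10.5%.
03.84 has an FTA preferential rate, but origin Erioria is not Ororia; base rate stands.
Additional duty on 03.84 from Erioria: +47.4%. Applied ad valorem rate: 10.5% + 47.4% = 57.9%.
Duty = £110,361.86 × 57.9% = £63,899.52.
Line 2 (55.04, Vinena, 5,351 kg, £221,156.83):
Code 55.04 is under a tariff-rate quota (threshold 3,024 kg). In-quota: 3,024 kg at 4%; over-quota: 2,327 kg at 19%.
Pro-rata value split: in-quota = £221,156.83 × 3,024/5,351 = £124,981.92; over-quota = £221,156.83 − £124,981.92 = £96,174.91.
In-quota duty = £124,981.92 × 4% = £4,999.28. Over-quota duty = £96,174.91 × 19% = £18,273.23.
Line duty = £4,999.28 + £18,273.23 = £23,272.51.
Line 3 (21.75, Erioria, 3,697 liters, £187,216.08):
Base rate for 21.75 is 14.5%.
21.75 has an FTA preferential rate, but origin Erioria is not Ororia; base rate stands.
Duty = £187,216.08 × 14.5% = £27,146.33.
Total = £63,899.52 + £23,272.51 + £27,146.33 = £114,318.36.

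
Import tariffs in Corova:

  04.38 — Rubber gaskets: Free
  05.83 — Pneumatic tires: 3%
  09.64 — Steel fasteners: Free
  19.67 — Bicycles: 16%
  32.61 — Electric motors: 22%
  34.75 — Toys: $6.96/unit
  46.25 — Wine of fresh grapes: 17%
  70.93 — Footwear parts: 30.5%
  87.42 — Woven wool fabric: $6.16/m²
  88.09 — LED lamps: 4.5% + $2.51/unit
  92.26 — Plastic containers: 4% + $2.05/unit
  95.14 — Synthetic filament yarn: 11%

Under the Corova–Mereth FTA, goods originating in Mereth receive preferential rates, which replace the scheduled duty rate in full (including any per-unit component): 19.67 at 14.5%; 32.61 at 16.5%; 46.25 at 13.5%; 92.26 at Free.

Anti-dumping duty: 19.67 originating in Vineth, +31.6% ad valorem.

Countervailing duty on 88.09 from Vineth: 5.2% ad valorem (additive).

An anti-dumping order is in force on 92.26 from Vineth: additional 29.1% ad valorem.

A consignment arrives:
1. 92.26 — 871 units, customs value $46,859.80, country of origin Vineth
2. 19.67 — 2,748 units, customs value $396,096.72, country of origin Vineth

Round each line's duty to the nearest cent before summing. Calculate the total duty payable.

Line 1 (92.26, Vineth, 871 units, $46,859.80):
Base rate for 92.26 is 4% + $2.05/unit.
92.26 has an FTA preferential rate, but origin Vineth is not Mereth; base rate stands.
Additional duty on 92.26 from Vineth: +29.1%. Applied ad valorem rate: 4% + 29.1% = 33.1%.
Duty = $46,859.80 × 33.1% + 871 × $2.05 = $17,296.14.
Line 2 (19.67, Vineth, 2,748 units, $396,096.72):
Base rate for 19.67 is 16%.
19.67 has an FTA preferential rate, but origin Vineth is not Mereth; base rate stands.
Additional duty on 19.67 from Vineth: +31.6%. Applied ad valorem rate: 16% + 31.6% = 47.6%.
Duty = $396,096.72 × 47.6% = $188,542.04.
Total = $17,296.14 + $188,542.04 = $205,838.18.

$205,838.18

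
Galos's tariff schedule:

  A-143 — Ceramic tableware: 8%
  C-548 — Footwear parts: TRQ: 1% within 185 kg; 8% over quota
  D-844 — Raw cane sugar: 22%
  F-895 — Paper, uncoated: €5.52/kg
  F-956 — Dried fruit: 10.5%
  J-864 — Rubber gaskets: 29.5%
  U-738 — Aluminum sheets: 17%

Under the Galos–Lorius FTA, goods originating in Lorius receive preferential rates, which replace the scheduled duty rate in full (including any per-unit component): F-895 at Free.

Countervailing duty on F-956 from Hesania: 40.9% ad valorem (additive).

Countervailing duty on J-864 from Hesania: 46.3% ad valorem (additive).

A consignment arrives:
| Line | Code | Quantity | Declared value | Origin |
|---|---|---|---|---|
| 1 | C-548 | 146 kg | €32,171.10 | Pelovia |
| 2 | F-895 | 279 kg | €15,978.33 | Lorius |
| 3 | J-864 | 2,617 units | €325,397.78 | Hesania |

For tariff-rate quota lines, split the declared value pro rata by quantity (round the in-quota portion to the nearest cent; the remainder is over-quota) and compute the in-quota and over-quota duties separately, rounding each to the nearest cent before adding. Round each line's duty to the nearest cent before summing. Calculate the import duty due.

€246,973.23

Line 1 (C-548, Pelovia, 146 kg, €32,171.10):
Code C-548 is under a tariff-rate quota (threshold 185 kg). Quantity 146 kg is within the quota, so the in-quota rate 1% applies to the full value.
Duty = €32,171.10 × 1% = €321.71.
Line 2 (F-895, Lorius, 279 kg, €15,978.33):
Base rate for F-895 is €5.52/kg.
Origin Lorius qualifies under the Galos–Lorius agreement and F-895 is covered: preferential rate Free applies instead.
Duty = €15,978.33 × 0% = €0.00.
Line 3 (J-864, Hesania, 2,617 units, €325,397.78):
Base rate for J-864 is 29.5%.
Additional duty on J-864 from Hesania: +46.3%. Applied ad valorem rate: 29.5% + 46.3% = 75.8%.
Duty = €325,397.78 × 75.8% = €246,651.52.
Total = €321.71 + €0.00 + €246,651.52 = €246,973.23.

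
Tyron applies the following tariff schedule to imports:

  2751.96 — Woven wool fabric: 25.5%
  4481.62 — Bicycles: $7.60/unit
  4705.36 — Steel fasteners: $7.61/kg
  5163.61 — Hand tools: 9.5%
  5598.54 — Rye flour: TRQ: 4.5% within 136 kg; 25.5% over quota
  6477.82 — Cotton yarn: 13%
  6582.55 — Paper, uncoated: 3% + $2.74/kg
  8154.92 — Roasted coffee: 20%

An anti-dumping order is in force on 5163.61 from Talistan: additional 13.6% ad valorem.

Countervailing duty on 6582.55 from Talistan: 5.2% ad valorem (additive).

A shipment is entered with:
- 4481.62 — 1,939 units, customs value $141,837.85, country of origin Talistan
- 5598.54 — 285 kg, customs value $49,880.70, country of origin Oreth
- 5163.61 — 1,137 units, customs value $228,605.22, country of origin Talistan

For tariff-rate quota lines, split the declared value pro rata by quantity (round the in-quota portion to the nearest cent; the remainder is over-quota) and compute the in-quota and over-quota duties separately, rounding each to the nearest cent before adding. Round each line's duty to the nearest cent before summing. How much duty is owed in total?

Line 1 (4481.62, Talistan, 1,939 units, $141,837.85):
Base rate for 4481.62 is $7.60/unit.
Duty = 1,939 × $7.60 = $14,736.40.
Line 2 (5598.54, Oreth, 285 kg, $49,880.70):
Code 5598.54 is under a tariff-rate quota (threshold 136 kg). In-quota: 136 kg at 4.5%; over-quota: 149 kg at 25.5%.
Pro-rata value split: in-quota = $49,880.70 × 136/285 = $23,802.72; over-quota = $49,880.70 − $23,802.72 = $26,077.98.
In-quota duty = $23,802.72 × 4.5% = $1,071.12. Over-quota duty = $26,077.98 × 25.5% = $6,649.88.
Line duty = $1,071.12 + $6,649.88 = $7,721.00.
Line 3 (5163.61, Talistan, 1,137 units, $228,605.22):
Base rate for 5163.61 is 9.5%.
Additional duty on 5163.61 from Talistan: +13.6%. Applied ad valorem rate: 9.5% + 13.6% = 23.1%.
Duty = $228,605.22 × 23.1% = $52,807.81.
Total = $14,736.40 + $7,721.00 + $52,807.81 = $75,265.21.

$75,265.21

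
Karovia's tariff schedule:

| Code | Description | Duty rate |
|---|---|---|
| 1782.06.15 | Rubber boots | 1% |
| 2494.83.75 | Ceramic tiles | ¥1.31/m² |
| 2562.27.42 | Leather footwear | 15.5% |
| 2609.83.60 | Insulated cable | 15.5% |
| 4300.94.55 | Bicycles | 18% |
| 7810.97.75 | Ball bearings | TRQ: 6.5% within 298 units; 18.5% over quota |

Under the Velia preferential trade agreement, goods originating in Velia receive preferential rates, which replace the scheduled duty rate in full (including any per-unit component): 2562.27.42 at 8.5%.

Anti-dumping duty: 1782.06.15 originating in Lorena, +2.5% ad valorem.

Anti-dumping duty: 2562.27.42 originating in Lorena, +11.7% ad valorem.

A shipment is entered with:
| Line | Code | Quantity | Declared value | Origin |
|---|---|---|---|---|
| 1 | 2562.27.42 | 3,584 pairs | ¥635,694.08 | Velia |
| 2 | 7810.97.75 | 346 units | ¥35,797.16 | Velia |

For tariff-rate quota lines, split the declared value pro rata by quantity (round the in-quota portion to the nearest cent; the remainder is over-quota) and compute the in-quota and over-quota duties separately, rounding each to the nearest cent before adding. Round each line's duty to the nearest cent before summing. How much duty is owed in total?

Line 1 (2562.27.42, Velia, 3,584 pairs, ¥635,694.08):
Base rate for 2562.27.42 is 15.5%.
Origin Velia qualifies under the Karovia–Velia agreement and 2562.27.42 is covered: preferential rate 8.5% applies instead.
The additional-duty order on 2562.27.42 targets Lorena, not Velia; it does not apply.
Duty = ¥635,694.08 × 8.5% = ¥54,034.00.
Line 2 (7810.97.75, Velia, 346 units, ¥35,797.16):
Code 7810.97.75 is under a tariff-rate quota (threshold 298 units). In-quota: 298 units at 6.5%; over-quota: 48 units at 18.5%.
Pro-rata value split: in-quota = ¥35,797.16 × 298/346 = ¥30,831.08; over-quota = ¥35,797.16 − ¥30,831.08 = ¥4,966.08.
In-quota duty = ¥30,831.08 × 6.5% = ¥2,004.02. Over-quota duty = ¥4,966.08 × 18.5% = ¥918.72.
Line duty = ¥2,004.02 + ¥918.72 = ¥2,922.74.
Total = ¥54,034.00 + ¥2,922.74 = ¥56,956.74.

¥56,956.74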